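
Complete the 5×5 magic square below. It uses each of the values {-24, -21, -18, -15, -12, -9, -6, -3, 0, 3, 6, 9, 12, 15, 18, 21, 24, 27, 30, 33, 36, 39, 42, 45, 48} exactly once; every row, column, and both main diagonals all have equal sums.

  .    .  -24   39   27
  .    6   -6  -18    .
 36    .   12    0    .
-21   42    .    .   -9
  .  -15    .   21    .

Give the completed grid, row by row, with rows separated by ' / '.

The 25 entries sum to 300, so each line sums to 300/5 = 60.
Column 4 needs 60; the known cells sum to 42, so (4,4) = 18.
The remaining cell in anti-diagonal is (5,1) = 60 − 63 = -3.
Row 4 needs 60; the known cells sum to 30, so (4,3) = 30.
The remaining cell in column 3 is (5,3) = 60 − 12 = 48.
From row 5, 60 − (-3 + (-15) + 48 + 21) gives (5,5) = 9.
Main diagonal needs 60; the known cells sum to 45, so (1,1) = 15.
Row 1 must total 60; the given cells sum to 57, so (1,2) = 3.
The remaining cell in column 1 is (2,1) = 60 − 27 = 33.
From column 2, 60 − (3 + 6 + 42 + (-15)) gives (3,2) = 24.
Row 2: 33 + 6 + (-6) + (-18) + ? = 60, so (2,5) = 45.
Row 3 needs 60; the known cells sum to 72, so (3,5) = -12.

15 3 -24 39 27 / 33 6 -6 -18 45 / 36 24 12 0 -12 / -21 42 30 18 -9 / -3 -15 48 21 9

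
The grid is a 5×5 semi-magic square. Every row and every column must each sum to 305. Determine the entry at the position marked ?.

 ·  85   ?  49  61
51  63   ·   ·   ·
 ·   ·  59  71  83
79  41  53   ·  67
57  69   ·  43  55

The remaining cell in row 4 is (4,4) = 305 − 240 = 65.
Using row 5: 57 + 69 + 43 + 55 + ? → (5,3) = 305 − 224 = 81.
Using column 2: 85 + 63 + 41 + 69 + ? → (3,2) = 305 − 258 = 47.
Column 4: 49 + 71 + 65 + 43 + ? = 305, so (2,4) = 77.
Column 5 must total 305; the given cells sum to 266, so (2,5) = 39.
Row 2 must total 305; the given cells sum to 230, so (2,3) = 75.
Using row 3: 47 + 59 + 71 + 83 + ? → (3,1) = 305 − 260 = 45.
Column 1: 51 + 45 + 79 + 57 + ? = 305, so (1,1) = 73.
Column 3 must total 305; the given cells sum to 268, so (1,3) = 37.

37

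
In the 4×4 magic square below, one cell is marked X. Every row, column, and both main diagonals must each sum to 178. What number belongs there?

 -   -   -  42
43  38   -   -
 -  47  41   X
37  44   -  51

Row 4: 37 + 44 + 51 + ? = 178, so (4,3) = 46.
Column 2: 38 + 47 + 44 + ? = 178, so (1,2) = 49.
Main diagonal must total 178; the given cells sum to 130, so (1,1) = 48.
Anti-diagonal: 42 + 47 + 37 + ? = 178, so (2,3) = 52.
From row 1, 178 − (48 + 49 + 42) gives (1,3) = 39.
The remaining cell in row 2 is (2,4) = 178 − 133 = 45.
The remaining cell in column 1 is (3,1) = 178 − 128 = 50.
Column 4 needs 178; the known cells sum to 138, so (3,4) = 40.

40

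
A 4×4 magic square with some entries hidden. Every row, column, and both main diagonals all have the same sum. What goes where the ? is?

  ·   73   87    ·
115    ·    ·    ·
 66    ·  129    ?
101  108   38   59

Row 4 is complete and sums to 306; that is the magic constant.
Column 1 must total 306; the given cells sum to 282, so (1,1) = 24.
Using column 3: 87 + 129 + 38 + ? → (2,3) = 306 − 254 = 52.
The remaining cell in main diagonal is (2,2) = 306 − 212 = 94.
From row 1, 306 − (24 + 73 + 87) gives (1,4) = 122.
The remaining cell in row 2 is (2,4) = 306 − 261 = 45.
Column 2: 73 + 94 + 108 + ? = 306, so (3,2) = 31.
Column 4: 122 + 45 + 59 + ? = 306, so (3,4) = 80.

80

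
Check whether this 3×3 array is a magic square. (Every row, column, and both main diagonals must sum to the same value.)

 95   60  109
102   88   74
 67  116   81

Row 1: 95 + 60 + 109 = 264.
Row 2: 102 + 88 + 74 = 264.
Row 3: 67 + 116 + 81 = 264.
Column 1: 95 + 102 + 67 = 264.
Column 2: 60 + 88 + 116 = 264.
Column 3: 109 + 74 + 81 = 264.
Main diagonal: 95 + 88 + 81 = 264.
Anti-diagonal: 109 + 88 + 67 = 264.
All lines sum to 264.

Yes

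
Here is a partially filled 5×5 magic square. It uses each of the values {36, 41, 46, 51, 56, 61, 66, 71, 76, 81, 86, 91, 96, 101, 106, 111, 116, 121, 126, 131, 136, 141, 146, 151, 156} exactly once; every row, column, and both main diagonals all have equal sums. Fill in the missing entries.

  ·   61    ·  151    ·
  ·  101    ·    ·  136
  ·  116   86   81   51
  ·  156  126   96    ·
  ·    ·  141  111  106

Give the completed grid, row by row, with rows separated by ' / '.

91 61 56 151 121 / 131 101 71 41 136 / 146 116 86 81 51 / 36 156 126 96 66 / 76 46 141 111 106

The 25 entries sum to 2400, so each line sums to 2400/5 = 480.
The remaining cell in row 3 is (3,1) = 480 − 334 = 146.
From column 2, 480 − (61 + 101 + 116 + 156) gives (5,2) = 46.
From column 4, 480 − (151 + 81 + 96 + 111) gives (2,4) = 41.
From main diagonal, 480 − (101 + 86 + 96 + 106) gives (1,1) = 91.
Row 5 needs 480; the known cells sum to 404, so (5,1) = 76.
Anti-diagonal: 41 + 86 + 156 + 76 + ? = 480, so (1,5) = 121.
Row 1 must total 480; the given cells sum to 424, so (1,3) = 56.
Using column 3: 56 + 86 + 126 + 141 + ? → (2,3) = 480 − 409 = 71.
The remaining cell in column 5 is (4,5) = 480 − 414 = 66.
Using row 2: 101 + 71 + 41 + 136 + ? → (2,1) = 480 − 349 = 131.
Row 4 needs 480; the known cells sum to 444, so (4,1) = 36.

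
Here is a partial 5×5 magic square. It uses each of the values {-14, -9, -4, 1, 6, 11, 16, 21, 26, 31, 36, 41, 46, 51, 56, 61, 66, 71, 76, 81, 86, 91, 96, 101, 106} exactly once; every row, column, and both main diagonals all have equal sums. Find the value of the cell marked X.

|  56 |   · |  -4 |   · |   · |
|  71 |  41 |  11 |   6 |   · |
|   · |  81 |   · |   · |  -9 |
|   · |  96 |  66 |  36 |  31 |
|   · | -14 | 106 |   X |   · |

76

The 25 entries sum to 1150, so each line sums to 1150/5 = 230.
Using row 2: 71 + 41 + 11 + 6 + ? → (2,5) = 230 − 129 = 101.
Row 4: 96 + 66 + 36 + 31 + ? = 230, so (4,1) = 1.
Column 2 needs 230; the known cells sum to 204, so (1,2) = 26.
Column 3: -4 + 11 + 66 + 106 + ? = 230, so (3,3) = 51.
Main diagonal must total 230; the given cells sum to 184, so (5,5) = 46.
Column 5 needs 230; the known cells sum to 169, so (1,5) = 61.
Anti-diagonal needs 230; the known cells sum to 214, so (5,1) = 16.
Using row 1: 56 + 26 + (-4) + 61 + ? → (1,4) = 230 − 139 = 91.
The remaining cell in row 5 is (5,4) = 230 − 154 = 76.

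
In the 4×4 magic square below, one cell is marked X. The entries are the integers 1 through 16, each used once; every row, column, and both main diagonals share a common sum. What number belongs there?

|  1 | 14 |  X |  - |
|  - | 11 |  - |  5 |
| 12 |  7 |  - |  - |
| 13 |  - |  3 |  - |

The entries are 1 through 16, which sum to 136, so each line sums to 136/4 = 34.
Using column 1: 1 + 12 + 13 + ? → (2,1) = 34 − 26 = 8.
Using column 2: 14 + 11 + 7 + ? → (4,2) = 34 − 32 = 2.
Row 2 must total 34; the given cells sum to 24, so (2,3) = 10.
Using row 4: 13 + 2 + 3 + ? → (4,4) = 34 − 18 = 16.
Main diagonal needs 34; the known cells sum to 28, so (3,3) = 6.
Anti-diagonal: 10 + 7 + 13 + ? = 34, so (1,4) = 4.
Row 1 needs 34; the known cells sum to 19, so (1,3) = 15.

15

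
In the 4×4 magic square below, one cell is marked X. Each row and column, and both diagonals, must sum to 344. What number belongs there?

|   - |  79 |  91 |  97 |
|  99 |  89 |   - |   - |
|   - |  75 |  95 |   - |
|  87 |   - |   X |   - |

73

The remaining cell in row 1 is (1,1) = 344 − 267 = 77.
Using column 1: 77 + 99 + 87 + ? → (3,1) = 344 − 263 = 81.
Column 2: 79 + 89 + 75 + ? = 344, so (4,2) = 101.
Main diagonal needs 344; the known cells sum to 261, so (4,4) = 83.
The remaining cell in anti-diagonal is (2,3) = 344 − 259 = 85.
Using row 2: 99 + 89 + 85 + ? → (2,4) = 344 − 273 = 71.
From row 3, 344 − (81 + 75 + 95) gives (3,4) = 93.
Row 4: 87 + 101 + 83 + ? = 344, so (4,3) = 73.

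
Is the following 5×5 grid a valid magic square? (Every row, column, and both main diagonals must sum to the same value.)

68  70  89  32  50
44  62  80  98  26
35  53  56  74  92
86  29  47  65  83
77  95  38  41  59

Row 1: 68 + 70 + 89 + 32 + 50 = 309.
Row 2: 44 + 62 + 80 + 98 + 26 = 310.
Row 3: 35 + 53 + 56 + 74 + 92 = 310.
Row 4: 86 + 29 + 47 + 65 + 83 = 310.
Row 5: 77 + 95 + 38 + 41 + 59 = 310.
Column 1: 68 + 44 + 35 + 86 + 77 = 310.
Column 2: 70 + 62 + 53 + 29 + 95 = 309.
Column 3: 89 + 80 + 56 + 47 + 38 = 310.
Column 4: 32 + 98 + 74 + 65 + 41 = 310.
Column 5: 50 + 26 + 92 + 83 + 59 = 310.
Main diagonal: 68 + 62 + 56 + 65 + 59 = 310.
Anti-diagonal: 50 + 98 + 56 + 29 + 77 = 310.

No — column 1 sums to 310 but row 1 sums to 309.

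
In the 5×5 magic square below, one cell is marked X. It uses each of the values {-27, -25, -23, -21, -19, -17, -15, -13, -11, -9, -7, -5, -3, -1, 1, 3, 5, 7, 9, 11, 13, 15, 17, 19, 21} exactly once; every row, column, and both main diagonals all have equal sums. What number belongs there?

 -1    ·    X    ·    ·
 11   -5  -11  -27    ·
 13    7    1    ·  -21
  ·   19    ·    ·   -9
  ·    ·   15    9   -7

The 25 entries sum to -75, so each line sums to -75/5 = -15.
Row 2 needs -15; the known cells sum to -32, so (2,5) = 17.
Row 3 must total -15; the given cells sum to 0, so (3,4) = -15.
Column 5: 17 + (-21) + (-9) + (-7) + ? = -15, so (1,5) = 5.
From main diagonal, -15 − (-1 + (-5) + 1 + (-7)) gives (4,4) = -3.
Anti-diagonal needs -15; the known cells sum to -2, so (5,1) = -13.
Row 5 needs -15; the known cells sum to 4, so (5,2) = -19.
Using column 1: -1 + 11 + 13 + (-13) + ? → (4,1) = -15 − 10 = -25.
Column 2 must total -15; the given cells sum to 2, so (1,2) = -17.
From column 4, -15 − (-27 + (-15) + (-3) + 9) gives (1,4) = 21.
Row 1 needs -15; the known cells sum to 8, so (1,3) = -23.

-23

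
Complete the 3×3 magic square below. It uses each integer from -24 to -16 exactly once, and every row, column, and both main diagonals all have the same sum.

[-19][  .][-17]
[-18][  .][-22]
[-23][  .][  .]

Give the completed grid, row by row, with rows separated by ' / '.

-19 -24 -17 / -18 -20 -22 / -23 -16 -21

The entries are -24 through -16, which sum to -180, so each line sums to -180/3 = -60.
The remaining cell in row 1 is (1,2) = -60 − (-36) = -24.
The remaining cell in row 2 is (2,2) = -60 − (-40) = -20.
Column 2: -24 + (-20) + ? = -60, so (3,2) = -16.
Column 3 must total -60; the given cells sum to -39, so (3,3) = -21.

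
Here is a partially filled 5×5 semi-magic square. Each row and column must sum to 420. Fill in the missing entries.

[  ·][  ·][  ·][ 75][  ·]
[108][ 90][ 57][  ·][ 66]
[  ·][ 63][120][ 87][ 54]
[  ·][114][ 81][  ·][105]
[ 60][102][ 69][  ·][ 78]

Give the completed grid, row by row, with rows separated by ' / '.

The remaining cell in row 2 is (2,4) = 420 − 321 = 99.
Row 3 must total 420; the given cells sum to 324, so (3,1) = 96.
The remaining cell in row 5 is (5,4) = 420 − 309 = 111.
Column 2 needs 420; the known cells sum to 369, so (1,2) = 51.
Using column 3: 57 + 120 + 81 + 69 + ? → (1,3) = 420 − 327 = 93.
From column 4, 420 − (75 + 99 + 87 + 111) gives (4,4) = 48.
From column 5, 420 − (66 + 54 + 105 + 78) gives (1,5) = 117.
Using row 1: 51 + 93 + 75 + 117 + ? → (1,1) = 420 − 336 = 84.
From row 4, 420 − (114 + 81 + 48 + 105) gives (4,1) = 72.

84 51 93 75 117 / 108 90 57 99 66 / 96 63 120 87 54 / 72 114 81 48 105 / 60 102 69 111 78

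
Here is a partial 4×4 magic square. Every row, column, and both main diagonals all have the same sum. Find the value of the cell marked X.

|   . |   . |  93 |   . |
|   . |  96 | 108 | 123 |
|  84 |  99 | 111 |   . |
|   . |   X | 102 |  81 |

Column 3 is complete and sums to 414; that is the magic constant.
Row 2 must total 414; the given cells sum to 327, so (2,1) = 87.
Row 3 must total 414; the given cells sum to 294, so (3,4) = 120.
From column 4, 414 − (123 + 120 + 81) gives (1,4) = 90.
Using main diagonal: 96 + 111 + 81 + ? → (1,1) = 414 − 288 = 126.
From anti-diagonal, 414 − (90 + 108 + 99) gives (4,1) = 117.
Row 1 needs 414; the known cells sum to 309, so (1,2) = 105.
Using row 4: 117 + 102 + 81 + ? → (4,2) = 414 − 300 = 114.

114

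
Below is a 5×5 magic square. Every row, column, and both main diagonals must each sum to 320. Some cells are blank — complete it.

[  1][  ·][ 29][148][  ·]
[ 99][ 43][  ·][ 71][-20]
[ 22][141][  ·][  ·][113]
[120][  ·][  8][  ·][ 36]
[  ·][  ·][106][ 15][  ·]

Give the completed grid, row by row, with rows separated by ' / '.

Row 2: 99 + 43 + 71 + (-20) + ? = 320, so (2,3) = 127.
Column 1: 1 + 99 + 22 + 120 + ? = 320, so (5,1) = 78.
The remaining cell in column 3 is (3,3) = 320 − 270 = 50.
Row 3 needs 320; the known cells sum to 326, so (3,4) = -6.
Column 4 must total 320; the given cells sum to 228, so (4,4) = 92.
Using main diagonal: 1 + 43 + 50 + 92 + ? → (5,5) = 320 − 186 = 134.
Row 4 needs 320; the known cells sum to 256, so (4,2) = 64.
The remaining cell in row 5 is (5,2) = 320 − 333 = -13.
Column 2 must total 320; the given cells sum to 235, so (1,2) = 85.
From column 5, 320 − (-20 + 113 + 36 + 134) gives (1,5) = 57.

1 85 29 148 57 / 99 43 127 71 -20 / 22 141 50 -6 113 / 120 64 8 92 36 / 78 -13 106 15 134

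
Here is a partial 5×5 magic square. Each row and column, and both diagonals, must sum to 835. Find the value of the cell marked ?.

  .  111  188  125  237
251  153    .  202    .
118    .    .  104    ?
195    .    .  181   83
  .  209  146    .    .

Row 1 needs 835; the known cells sum to 661, so (1,1) = 174.
Using column 1: 174 + 251 + 118 + 195 + ? → (5,1) = 835 − 738 = 97.
Column 4 must total 835; the given cells sum to 612, so (5,4) = 223.
Row 5 must total 835; the given cells sum to 675, so (5,5) = 160.
Using main diagonal: 174 + 153 + 181 + 160 + ? → (3,3) = 835 − 668 = 167.
From anti-diagonal, 835 − (237 + 202 + 167 + 97) gives (4,2) = 132.
Row 4: 195 + 132 + 181 + 83 + ? = 835, so (4,3) = 244.
Using column 2: 111 + 153 + 132 + 209 + ? → (3,2) = 835 − 605 = 230.
Using column 3: 188 + 167 + 244 + 146 + ? → (2,3) = 835 − 745 = 90.
From row 2, 835 − (251 + 153 + 90 + 202) gives (2,5) = 139.
Row 3: 118 + 230 + 167 + 104 + ? = 835, so (3,5) = 216.

216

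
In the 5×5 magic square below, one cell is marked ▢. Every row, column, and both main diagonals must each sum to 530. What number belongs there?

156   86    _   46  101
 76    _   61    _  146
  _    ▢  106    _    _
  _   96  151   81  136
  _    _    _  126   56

The remaining cell in row 1 is (1,3) = 530 − 389 = 141.
The remaining cell in row 4 is (4,1) = 530 − 464 = 66.
From column 3, 530 − (141 + 61 + 106 + 151) gives (5,3) = 71.
From column 5, 530 − (101 + 146 + 136 + 56) gives (3,5) = 91.
Main diagonal needs 530; the known cells sum to 399, so (2,2) = 131.
From row 2, 530 − (76 + 131 + 61 + 146) gives (2,4) = 116.
Column 4: 46 + 116 + 81 + 126 + ? = 530, so (3,4) = 161.
Anti-diagonal must total 530; the given cells sum to 419, so (5,1) = 111.
The remaining cell in row 5 is (5,2) = 530 − 364 = 166.
The remaining cell in column 1 is (3,1) = 530 − 409 = 121.
Column 2 needs 530; the known cells sum to 479, so (3,2) = 51.

51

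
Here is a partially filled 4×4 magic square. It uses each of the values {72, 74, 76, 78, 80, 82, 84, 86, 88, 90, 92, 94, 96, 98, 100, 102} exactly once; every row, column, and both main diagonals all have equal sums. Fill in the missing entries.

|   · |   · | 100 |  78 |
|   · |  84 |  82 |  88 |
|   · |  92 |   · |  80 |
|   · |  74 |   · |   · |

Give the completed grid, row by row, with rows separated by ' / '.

72 98 100 78 / 94 84 82 88 / 86 92 90 80 / 96 74 76 102

The 16 entries sum to 1392, so each line sums to 1392/4 = 348.
Row 2: 84 + 82 + 88 + ? = 348, so (2,1) = 94.
From column 2, 348 − (84 + 92 + 74) gives (1,2) = 98.
Using column 4: 78 + 88 + 80 + ? → (4,4) = 348 − 246 = 102.
Using anti-diagonal: 78 + 82 + 92 + ? → (4,1) = 348 − 252 = 96.
Row 1 needs 348; the known cells sum to 276, so (1,1) = 72.
Row 4: 96 + 74 + 102 + ? = 348, so (4,3) = 76.
The remaining cell in column 1 is (3,1) = 348 − 262 = 86.
Using column 3: 100 + 82 + 76 + ? → (3,3) = 348 − 258 = 90.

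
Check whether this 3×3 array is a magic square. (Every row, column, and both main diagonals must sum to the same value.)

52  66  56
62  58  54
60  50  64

Yes

Row 1: 52 + 66 + 56 = 174.
Row 2: 62 + 58 + 54 = 174.
Row 3: 60 + 50 + 64 = 174.
Column 1: 52 + 62 + 60 = 174.
Column 2: 66 + 58 + 50 = 174.
Column 3: 56 + 54 + 64 = 174.
Main diagonal: 52 + 58 + 64 = 174.
Anti-diagonal: 56 + 58 + 60 = 174.
All lines sum to 174.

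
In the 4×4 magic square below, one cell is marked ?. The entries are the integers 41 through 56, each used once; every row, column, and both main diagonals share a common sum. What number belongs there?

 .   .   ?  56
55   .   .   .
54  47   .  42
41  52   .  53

45

The entries are 41 through 56, which sum to 776, so each line sums to 776/4 = 194.
The remaining cell in row 3 is (3,3) = 194 − 143 = 51.
Using row 4: 41 + 52 + 53 + ? → (4,3) = 194 − 146 = 48.
Using column 1: 55 + 54 + 41 + ? → (1,1) = 194 − 150 = 44.
Column 4 needs 194; the known cells sum to 151, so (2,4) = 43.
Main diagonal needs 194; the known cells sum to 148, so (2,2) = 46.
Anti-diagonal: 56 + 47 + 41 + ? = 194, so (2,3) = 50.
The remaining cell in column 2 is (1,2) = 194 − 145 = 49.
The remaining cell in column 3 is (1,3) = 194 − 149 = 45.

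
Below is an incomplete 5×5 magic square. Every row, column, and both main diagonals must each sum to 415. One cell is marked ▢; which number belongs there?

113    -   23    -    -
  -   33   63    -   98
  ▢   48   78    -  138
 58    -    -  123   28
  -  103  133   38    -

Column 3: 23 + 63 + 78 + 133 + ? = 415, so (4,3) = 118.
From main diagonal, 415 − (113 + 33 + 78 + 123) gives (5,5) = 68.
Using row 4: 58 + 118 + 123 + 28 + ? → (4,2) = 415 − 327 = 88.
Row 5 needs 415; the known cells sum to 342, so (5,1) = 73.
Using column 2: 33 + 48 + 88 + 103 + ? → (1,2) = 415 − 272 = 143.
Using column 5: 98 + 138 + 28 + 68 + ? → (1,5) = 415 − 332 = 83.
From anti-diagonal, 415 − (83 + 78 + 88 + 73) gives (2,4) = 93.
The remaining cell in row 1 is (1,4) = 415 − 362 = 53.
The remaining cell in row 2 is (2,1) = 415 − 287 = 128.
From column 1, 415 − (113 + 128 + 58 + 73) gives (3,1) = 43.

43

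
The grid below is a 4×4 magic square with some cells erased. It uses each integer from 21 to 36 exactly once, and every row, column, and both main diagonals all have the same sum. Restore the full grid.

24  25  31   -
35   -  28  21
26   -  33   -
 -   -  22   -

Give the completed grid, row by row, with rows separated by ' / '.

The entries are 21 through 36, which sum to 456, so each line sums to 456/4 = 114.
Row 1: 24 + 25 + 31 + ? = 114, so (1,4) = 34.
From row 2, 114 − (35 + 28 + 21) gives (2,2) = 30.
Column 1: 24 + 35 + 26 + ? = 114, so (4,1) = 29.
Main diagonal needs 114; the known cells sum to 87, so (4,4) = 27.
From anti-diagonal, 114 − (34 + 28 + 29) gives (3,2) = 23.
Row 3 must total 114; the given cells sum to 82, so (3,4) = 32.
From row 4, 114 − (29 + 22 + 27) gives (4,2) = 36.

24 25 31 34 / 35 30 28 21 / 26 23 33 32 / 29 36 22 27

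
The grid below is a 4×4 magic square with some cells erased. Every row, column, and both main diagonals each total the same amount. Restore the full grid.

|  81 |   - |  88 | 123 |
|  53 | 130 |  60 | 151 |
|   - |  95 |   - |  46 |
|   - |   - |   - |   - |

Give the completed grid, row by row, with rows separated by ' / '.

81 102 88 123 / 53 130 60 151 / 144 95 109 46 / 116 67 137 74

Row 2 is already complete: 53 + 130 + 60 + 151 = 394, so that is the magic constant.
From row 1, 394 − (81 + 88 + 123) gives (1,2) = 102.
Using column 2: 102 + 130 + 95 + ? → (4,2) = 394 − 327 = 67.
Column 4 needs 394; the known cells sum to 320, so (4,4) = 74.
Using main diagonal: 81 + 130 + 74 + ? → (3,3) = 394 − 285 = 109.
Anti-diagonal must total 394; the given cells sum to 278, so (4,1) = 116.
Row 3 must total 394; the given cells sum to 250, so (3,1) = 144.
Row 4: 116 + 67 + 74 + ? = 394, so (4,3) = 137.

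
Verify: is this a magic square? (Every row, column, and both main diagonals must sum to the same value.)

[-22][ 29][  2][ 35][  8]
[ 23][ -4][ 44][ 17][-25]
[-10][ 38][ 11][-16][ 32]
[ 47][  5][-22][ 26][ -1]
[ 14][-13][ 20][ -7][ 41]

No — column 2 sums to 55 but column 1 sums to 52.

Row 1: -22 + 29 + 2 + 35 + 8 = 52.
Row 2: 23 + (-4) + 44 + 17 + (-25) = 55.
Row 3: -10 + 38 + 11 + (-16) + 32 = 55.
Row 4: 47 + 5 + (-22) + 26 + (-1) = 55.
Row 5: 14 + (-13) + 20 + (-7) + 41 = 55.
Column 1: -22 + 23 + (-10) + 47 + 14 = 52.
Column 2: 29 + (-4) + 38 + 5 + (-13) = 55.
Column 3: 2 + 44 + 11 + (-22) + 20 = 55.
Column 4: 35 + 17 + (-16) + 26 + (-7) = 55.
Column 5: 8 + (-25) + 32 + (-1) + 41 = 55.
Main diagonal: -22 + (-4) + 11 + 26 + 41 = 52.
Anti-diagonal: 8 + 17 + 11 + 5 + 14 = 55.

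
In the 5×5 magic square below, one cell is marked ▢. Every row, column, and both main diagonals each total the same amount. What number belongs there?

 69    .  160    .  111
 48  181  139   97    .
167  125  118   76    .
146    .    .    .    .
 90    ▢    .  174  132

83

Column 1 is complete and sums to 520; that is the magic constant.
Row 2: 48 + 181 + 139 + 97 + ? = 520, so (2,5) = 55.
Row 3: 167 + 125 + 118 + 76 + ? = 520, so (3,5) = 34.
Using column 5: 111 + 55 + 34 + 132 + ? → (4,5) = 520 − 332 = 188.
From main diagonal, 520 − (69 + 181 + 118 + 132) gives (4,4) = 20.
Anti-diagonal: 111 + 97 + 118 + 90 + ? = 520, so (4,2) = 104.
Using row 4: 146 + 104 + 20 + 188 + ? → (4,3) = 520 − 458 = 62.
Column 3 needs 520; the known cells sum to 479, so (5,3) = 41.
Column 4 needs 520; the known cells sum to 367, so (1,4) = 153.
Row 1 needs 520; the known cells sum to 493, so (1,2) = 27.
Row 5 needs 520; the known cells sum to 437, so (5,2) = 83.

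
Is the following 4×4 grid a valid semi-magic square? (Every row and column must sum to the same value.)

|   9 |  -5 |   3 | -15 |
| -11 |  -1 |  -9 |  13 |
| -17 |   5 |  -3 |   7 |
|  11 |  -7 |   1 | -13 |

Row 1: 9 + (-5) + 3 + (-15) = -8.
Row 2: -11 + (-1) + (-9) + 13 = -8.
Row 3: -17 + 5 + (-3) + 7 = -8.
Row 4: 11 + (-7) + 1 + (-13) = -8.
Column 1: 9 + (-11) + (-17) + 11 = -8.
Column 2: -5 + (-1) + 5 + (-7) = -8.
Column 3: 3 + (-9) + (-3) + 1 = -8.
Column 4: -15 + 13 + 7 + (-13) = -8.
All lines sum to -8.

Yes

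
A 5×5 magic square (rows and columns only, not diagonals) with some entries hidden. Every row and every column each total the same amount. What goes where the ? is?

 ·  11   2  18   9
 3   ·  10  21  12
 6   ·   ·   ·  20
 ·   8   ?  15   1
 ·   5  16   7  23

Column 5 is complete and sums to 65; that is the magic constant.
From row 1, 65 − (11 + 2 + 18 + 9) gives (1,1) = 25.
Row 2 must total 65; the given cells sum to 46, so (2,2) = 19.
The remaining cell in row 5 is (5,1) = 65 − 51 = 14.
Column 1 must total 65; the given cells sum to 48, so (4,1) = 17.
From column 2, 65 − (11 + 19 + 8 + 5) gives (3,2) = 22.
The remaining cell in column 4 is (3,4) = 65 − 61 = 4.
Row 3 must total 65; the given cells sum to 52, so (3,3) = 13.
From row 4, 65 − (17 + 8 + 15 + 1) gives (4,3) = 24.

24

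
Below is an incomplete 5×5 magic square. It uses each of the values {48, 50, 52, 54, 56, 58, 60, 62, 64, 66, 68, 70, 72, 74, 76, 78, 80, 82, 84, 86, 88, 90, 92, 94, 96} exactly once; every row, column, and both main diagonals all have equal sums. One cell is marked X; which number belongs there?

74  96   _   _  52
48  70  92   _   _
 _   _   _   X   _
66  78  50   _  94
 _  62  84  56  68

The 25 entries sum to 1800, so each line sums to 1800/5 = 360.
Row 4 needs 360; the known cells sum to 288, so (4,4) = 72.
From row 5, 360 − (62 + 84 + 56 + 68) gives (5,1) = 90.
Using column 1: 74 + 48 + 66 + 90 + ? → (3,1) = 360 − 278 = 82.
The remaining cell in column 2 is (3,2) = 360 − 306 = 54.
Main diagonal must total 360; the given cells sum to 284, so (3,3) = 76.
Using anti-diagonal: 52 + 76 + 78 + 90 + ? → (2,4) = 360 − 296 = 64.
Row 2 needs 360; the known cells sum to 274, so (2,5) = 86.
From column 3, 360 − (92 + 76 + 50 + 84) gives (1,3) = 58.
Using column 5: 52 + 86 + 94 + 68 + ? → (3,5) = 360 − 300 = 60.
The remaining cell in row 1 is (1,4) = 360 − 280 = 80.
Using row 3: 82 + 54 + 76 + 60 + ? → (3,4) = 360 − 272 = 88.

88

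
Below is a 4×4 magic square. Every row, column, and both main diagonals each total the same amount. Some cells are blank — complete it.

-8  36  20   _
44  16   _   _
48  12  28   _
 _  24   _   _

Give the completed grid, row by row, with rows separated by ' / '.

Column 2 is already complete: 36 + 16 + 12 + 24 = 88, so that is the magic constant.
Using row 1: -8 + 36 + 20 + ? → (1,4) = 88 − 48 = 40.
The remaining cell in row 3 is (3,4) = 88 − 88 = 0.
The remaining cell in column 1 is (4,1) = 88 − 84 = 4.
The remaining cell in main diagonal is (4,4) = 88 − 36 = 52.
The remaining cell in anti-diagonal is (2,3) = 88 − 56 = 32.
Row 2: 44 + 16 + 32 + ? = 88, so (2,4) = -4.
Row 4 needs 88; the known cells sum to 80, so (4,3) = 8.

-8 36 20 40 / 44 16 32 -4 / 48 12 28 0 / 4 24 8 52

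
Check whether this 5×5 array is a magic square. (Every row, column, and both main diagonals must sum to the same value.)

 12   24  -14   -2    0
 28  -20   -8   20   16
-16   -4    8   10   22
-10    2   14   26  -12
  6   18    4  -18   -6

No — row 5 sums to 4 but row 1 sums to 20.

Row 1: 12 + 24 + (-14) + (-2) + 0 = 20.
Row 2: 28 + (-20) + (-8) + 20 + 16 = 36.
Row 3: -16 + (-4) + 8 + 10 + 22 = 20.
Row 4: -10 + 2 + 14 + 26 + (-12) = 20.
Row 5: 6 + 18 + 4 + (-18) + (-6) = 4.
Column 1: 12 + 28 + (-16) + (-10) + 6 = 20.
Column 2: 24 + (-20) + (-4) + 2 + 18 = 20.
Column 3: -14 + (-8) + 8 + 14 + 4 = 4.
Column 4: -2 + 20 + 10 + 26 + (-18) = 36.
Column 5: 0 + 16 + 22 + (-12) + (-6) = 20.
Main diagonal: 12 + (-20) + 8 + 26 + (-6) = 20.
Anti-diagonal: 0 + 20 + 8 + 2 + 6 = 36.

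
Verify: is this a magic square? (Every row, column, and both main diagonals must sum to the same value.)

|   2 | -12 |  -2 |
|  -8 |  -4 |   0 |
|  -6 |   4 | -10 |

Row 1: 2 + (-12) + (-2) = -12.
Row 2: -8 + (-4) + 0 = -12.
Row 3: -6 + 4 + (-10) = -12.
Column 1: 2 + (-8) + (-6) = -12.
Column 2: -12 + (-4) + 4 = -12.
Column 3: -2 + 0 + (-10) = -12.
Main diagonal: 2 + (-4) + (-10) = -12.
Anti-diagonal: -2 + (-4) + (-6) = -12.
All lines sum to -12.

Yes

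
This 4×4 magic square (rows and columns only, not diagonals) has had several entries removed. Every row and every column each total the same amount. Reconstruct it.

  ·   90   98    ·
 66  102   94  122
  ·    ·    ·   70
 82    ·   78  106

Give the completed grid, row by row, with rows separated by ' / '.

110 90 98 86 / 66 102 94 122 / 126 74 114 70 / 82 118 78 106

Row 2 is already complete: 66 + 102 + 94 + 122 = 384, so that is the magic constant.
From row 4, 384 − (82 + 78 + 106) gives (4,2) = 118.
From column 2, 384 − (90 + 102 + 118) gives (3,2) = 74.
From column 3, 384 − (98 + 94 + 78) gives (3,3) = 114.
From column 4, 384 − (122 + 70 + 106) gives (1,4) = 86.
Row 1 needs 384; the known cells sum to 274, so (1,1) = 110.
Using row 3: 74 + 114 + 70 + ? → (3,1) = 384 − 258 = 126.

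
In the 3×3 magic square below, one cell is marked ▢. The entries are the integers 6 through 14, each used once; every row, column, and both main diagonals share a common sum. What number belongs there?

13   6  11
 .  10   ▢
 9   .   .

12

The entries are 6 through 14, which sum to 90, so each line sums to 90/3 = 30.
Column 1 must total 30; the given cells sum to 22, so (2,1) = 8.
The remaining cell in column 2 is (3,2) = 30 − 16 = 14.
Using main diagonal: 13 + 10 + ? → (3,3) = 30 − 23 = 7.
Using row 2: 8 + 10 + ? → (2,3) = 30 − 18 = 12.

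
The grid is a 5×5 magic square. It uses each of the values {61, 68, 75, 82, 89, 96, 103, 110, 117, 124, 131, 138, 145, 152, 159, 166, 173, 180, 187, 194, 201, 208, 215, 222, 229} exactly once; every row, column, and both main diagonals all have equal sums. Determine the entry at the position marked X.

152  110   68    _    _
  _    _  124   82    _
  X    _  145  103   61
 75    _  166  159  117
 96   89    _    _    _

229

The 25 entries sum to 3625, so each line sums to 3625/5 = 725.
Using row 4: 75 + 166 + 159 + 117 + ? → (4,2) = 725 − 517 = 208.
Column 3 needs 725; the known cells sum to 503, so (5,3) = 222.
Anti-diagonal needs 725; the known cells sum to 531, so (1,5) = 194.
Row 1 must total 725; the given cells sum to 524, so (1,4) = 201.
Column 4 needs 725; the known cells sum to 545, so (5,4) = 180.
Using row 5: 96 + 89 + 222 + 180 + ? → (5,5) = 725 − 587 = 138.
Column 5 needs 725; the known cells sum to 510, so (2,5) = 215.
From main diagonal, 725 − (152 + 145 + 159 + 138) gives (2,2) = 131.
Using row 2: 131 + 124 + 82 + 215 + ? → (2,1) = 725 − 552 = 173.
Column 1 must total 725; the given cells sum to 496, so (3,1) = 229.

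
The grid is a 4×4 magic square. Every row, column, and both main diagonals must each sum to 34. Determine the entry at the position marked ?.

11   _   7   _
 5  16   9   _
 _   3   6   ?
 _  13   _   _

15

Using row 2: 5 + 16 + 9 + ? → (2,4) = 34 − 30 = 4.
From column 2, 34 − (16 + 3 + 13) gives (1,2) = 2.
Using column 3: 7 + 9 + 6 + ? → (4,3) = 34 − 22 = 12.
Using main diagonal: 11 + 16 + 6 + ? → (4,4) = 34 − 33 = 1.
Row 1 needs 34; the known cells sum to 20, so (1,4) = 14.
Row 4: 13 + 12 + 1 + ? = 34, so (4,1) = 8.
Using column 1: 11 + 5 + 8 + ? → (3,1) = 34 − 24 = 10.
From column 4, 34 − (14 + 4 + 1) gives (3,4) = 15.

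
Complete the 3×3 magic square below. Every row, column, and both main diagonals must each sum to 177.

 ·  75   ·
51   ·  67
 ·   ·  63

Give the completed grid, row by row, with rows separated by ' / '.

Row 2 must total 177; the given cells sum to 118, so (2,2) = 59.
Column 2: 75 + 59 + ? = 177, so (3,2) = 43.
Column 3: 67 + 63 + ? = 177, so (1,3) = 47.
The remaining cell in main diagonal is (1,1) = 177 − 122 = 55.
Anti-diagonal must total 177; the given cells sum to 106, so (3,1) = 71.

55 75 47 / 51 59 67 / 71 43 63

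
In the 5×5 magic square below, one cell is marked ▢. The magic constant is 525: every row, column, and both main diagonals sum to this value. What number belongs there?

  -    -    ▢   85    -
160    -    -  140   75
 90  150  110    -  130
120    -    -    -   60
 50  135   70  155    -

Row 3: 90 + 150 + 110 + 130 + ? = 525, so (3,4) = 45.
Row 5 must total 525; the given cells sum to 410, so (5,5) = 115.
The remaining cell in column 1 is (1,1) = 525 − 420 = 105.
The remaining cell in column 4 is (4,4) = 525 − 425 = 100.
The remaining cell in column 5 is (1,5) = 525 − 380 = 145.
The remaining cell in main diagonal is (2,2) = 525 − 430 = 95.
From anti-diagonal, 525 − (145 + 140 + 110 + 50) gives (4,2) = 80.
Row 2: 160 + 95 + 140 + 75 + ? = 525, so (2,3) = 55.
The remaining cell in row 4 is (4,3) = 525 − 360 = 165.
From column 2, 525 − (95 + 150 + 80 + 135) gives (1,2) = 65.
Column 3: 55 + 110 + 165 + 70 + ? = 525, so (1,3) = 125.

125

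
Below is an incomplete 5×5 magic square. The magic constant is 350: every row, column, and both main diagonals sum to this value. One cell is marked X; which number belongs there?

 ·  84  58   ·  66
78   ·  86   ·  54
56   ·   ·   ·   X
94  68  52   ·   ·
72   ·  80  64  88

82

Row 5 needs 350; the known cells sum to 304, so (5,2) = 46.
Using column 1: 78 + 56 + 94 + 72 + ? → (1,1) = 350 − 300 = 50.
The remaining cell in column 3 is (3,3) = 350 − 276 = 74.
Anti-diagonal needs 350; the known cells sum to 280, so (2,4) = 70.
Row 1 must total 350; the given cells sum to 258, so (1,4) = 92.
From row 2, 350 − (78 + 86 + 70 + 54) gives (2,2) = 62.
Column 2 needs 350; the known cells sum to 260, so (3,2) = 90.
Using main diagonal: 50 + 62 + 74 + 88 + ? → (4,4) = 350 − 274 = 76.
From row 4, 350 − (94 + 68 + 52 + 76) gives (4,5) = 60.
Column 4 needs 350; the known cells sum to 302, so (3,4) = 48.
Column 5 must total 350; the given cells sum to 268, so (3,5) = 82.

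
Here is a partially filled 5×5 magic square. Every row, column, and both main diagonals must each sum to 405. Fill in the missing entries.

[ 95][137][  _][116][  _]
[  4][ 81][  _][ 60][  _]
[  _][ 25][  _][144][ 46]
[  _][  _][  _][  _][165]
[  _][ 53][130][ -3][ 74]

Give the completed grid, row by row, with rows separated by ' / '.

95 137 39 116 18 / 4 81 158 60 102 / 123 25 67 144 46 / 32 109 11 88 165 / 151 53 130 -3 74

From row 5, 405 − (53 + 130 + (-3) + 74) gives (5,1) = 151.
From column 2, 405 − (137 + 81 + 25 + 53) gives (4,2) = 109.
The remaining cell in column 4 is (4,4) = 405 − 317 = 88.
Main diagonal must total 405; the given cells sum to 338, so (3,3) = 67.
The remaining cell in anti-diagonal is (1,5) = 405 − 387 = 18.
From row 1, 405 − (95 + 137 + 116 + 18) gives (1,3) = 39.
Row 3 needs 405; the known cells sum to 282, so (3,1) = 123.
Column 1: 95 + 4 + 123 + 151 + ? = 405, so (4,1) = 32.
Using column 5: 18 + 46 + 165 + 74 + ? → (2,5) = 405 − 303 = 102.
Row 2 must total 405; the given cells sum to 247, so (2,3) = 158.
The remaining cell in row 4 is (4,3) = 405 − 394 = 11.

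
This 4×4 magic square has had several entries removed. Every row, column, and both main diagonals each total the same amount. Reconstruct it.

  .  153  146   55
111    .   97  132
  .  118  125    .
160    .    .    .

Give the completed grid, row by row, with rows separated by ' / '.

76 153 146 55 / 111 90 97 132 / 83 118 125 104 / 160 69 62 139

Anti-diagonal is already complete: 55 + 97 + 118 + 160 = 430, so that is the magic constant.
Row 1 must total 430; the given cells sum to 354, so (1,1) = 76.
Row 2 needs 430; the known cells sum to 340, so (2,2) = 90.
The remaining cell in column 1 is (3,1) = 430 − 347 = 83.
Column 2 must total 430; the given cells sum to 361, so (4,2) = 69.
Column 3 must total 430; the given cells sum to 368, so (4,3) = 62.
The remaining cell in main diagonal is (4,4) = 430 − 291 = 139.
From row 3, 430 − (83 + 118 + 125) gives (3,4) = 104.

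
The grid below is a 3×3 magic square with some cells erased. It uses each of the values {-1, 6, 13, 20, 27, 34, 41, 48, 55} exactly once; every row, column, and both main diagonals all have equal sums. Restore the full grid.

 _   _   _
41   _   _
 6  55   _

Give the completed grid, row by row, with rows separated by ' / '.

34 -1 48 / 41 27 13 / 6 55 20

The 9 entries sum to 243, so each line sums to 243/3 = 81.
Row 3 needs 81; the known cells sum to 61, so (3,3) = 20.
The remaining cell in column 1 is (1,1) = 81 − 47 = 34.
From main diagonal, 81 − (34 + 20) gives (2,2) = 27.
From anti-diagonal, 81 − (27 + 6) gives (1,3) = 48.
Using row 1: 34 + 48 + ? → (1,2) = 81 − 82 = -1.
From row 2, 81 − (41 + 27) gives (2,3) = 13.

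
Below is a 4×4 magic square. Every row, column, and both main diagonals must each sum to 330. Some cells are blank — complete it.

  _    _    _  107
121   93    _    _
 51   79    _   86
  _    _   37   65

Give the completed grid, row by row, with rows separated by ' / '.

Using row 3: 51 + 79 + 86 + ? → (3,3) = 330 − 216 = 114.
Column 4 must total 330; the given cells sum to 258, so (2,4) = 72.
Main diagonal: 93 + 114 + 65 + ? = 330, so (1,1) = 58.
Using row 2: 121 + 93 + 72 + ? → (2,3) = 330 − 286 = 44.
Using column 1: 58 + 121 + 51 + ? → (4,1) = 330 − 230 = 100.
Column 3: 44 + 114 + 37 + ? = 330, so (1,3) = 135.
Using row 1: 58 + 135 + 107 + ? → (1,2) = 330 − 300 = 30.
Row 4 must total 330; the given cells sum to 202, so (4,2) = 128.

58 30 135 107 / 121 93 44 72 / 51 79 114 86 / 100 128 37 65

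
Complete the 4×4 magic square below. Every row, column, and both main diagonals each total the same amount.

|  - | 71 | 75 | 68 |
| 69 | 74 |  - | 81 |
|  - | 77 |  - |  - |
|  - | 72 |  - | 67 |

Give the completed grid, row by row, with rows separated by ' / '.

Column 2 is already complete: 71 + 74 + 77 + 72 = 294, so that is the magic constant.
From row 1, 294 − (71 + 75 + 68) gives (1,1) = 80.
Row 2 needs 294; the known cells sum to 224, so (2,3) = 70.
Using column 4: 68 + 81 + 67 + ? → (3,4) = 294 − 216 = 78.
Main diagonal must total 294; the given cells sum to 221, so (3,3) = 73.
Using anti-diagonal: 68 + 70 + 77 + ? → (4,1) = 294 − 215 = 79.
Row 3 needs 294; the known cells sum to 228, so (3,1) = 66.
From row 4, 294 − (79 + 72 + 67) gives (4,3) = 76.

80 71 75 68 / 69 74 70 81 / 66 77 73 78 / 79 72 76 67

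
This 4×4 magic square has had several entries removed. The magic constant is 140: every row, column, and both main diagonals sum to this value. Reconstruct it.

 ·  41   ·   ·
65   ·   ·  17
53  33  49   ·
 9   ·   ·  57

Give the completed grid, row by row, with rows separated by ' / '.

From row 3, 140 − (53 + 33 + 49) gives (3,4) = 5.
Using column 1: 65 + 53 + 9 + ? → (1,1) = 140 − 127 = 13.
The remaining cell in column 4 is (1,4) = 140 − 79 = 61.
The remaining cell in main diagonal is (2,2) = 140 − 119 = 21.
Anti-diagonal needs 140; the known cells sum to 103, so (2,3) = 37.
Using row 1: 13 + 41 + 61 + ? → (1,3) = 140 − 115 = 25.
Column 2: 41 + 21 + 33 + ? = 140, so (4,2) = 45.
From column 3, 140 − (25 + 37 + 49) gives (4,3) = 29.

13 41 25 61 / 65 21 37 17 / 53 33 49 5 / 9 45 29 57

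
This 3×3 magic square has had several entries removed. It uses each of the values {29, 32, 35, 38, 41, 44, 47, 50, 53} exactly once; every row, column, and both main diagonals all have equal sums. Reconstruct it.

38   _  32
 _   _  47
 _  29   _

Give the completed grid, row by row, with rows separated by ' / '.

The 9 entries sum to 369, so each line sums to 369/3 = 123.
Using row 1: 38 + 32 + ? → (1,2) = 123 − 70 = 53.
Column 2 needs 123; the known cells sum to 82, so (2,2) = 41.
From column 3, 123 − (32 + 47) gives (3,3) = 44.
From anti-diagonal, 123 − (32 + 41) gives (3,1) = 50.
Row 2 needs 123; the known cells sum to 88, so (2,1) = 35.

38 53 32 / 35 41 47 / 50 29 44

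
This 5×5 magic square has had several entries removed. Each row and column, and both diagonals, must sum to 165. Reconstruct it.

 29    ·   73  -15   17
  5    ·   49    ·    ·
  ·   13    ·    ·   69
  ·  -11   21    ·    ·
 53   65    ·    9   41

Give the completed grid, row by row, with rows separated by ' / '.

29 61 73 -15 17 / 5 37 49 81 -7 / 1 13 25 57 69 / 77 -11 21 33 45 / 53 65 -3 9 41

Row 1 must total 165; the given cells sum to 104, so (1,2) = 61.
Row 5 must total 165; the given cells sum to 168, so (5,3) = -3.
Column 2: 61 + 13 + (-11) + 65 + ? = 165, so (2,2) = 37.
From column 3, 165 − (73 + 49 + 21 + (-3)) gives (3,3) = 25.
Using main diagonal: 29 + 37 + 25 + 41 + ? → (4,4) = 165 − 132 = 33.
Anti-diagonal needs 165; the known cells sum to 84, so (2,4) = 81.
The remaining cell in row 2 is (2,5) = 165 − 172 = -7.
Column 4 must total 165; the given cells sum to 108, so (3,4) = 57.
From column 5, 165 − (17 + (-7) + 69 + 41) gives (4,5) = 45.
Using row 3: 13 + 25 + 57 + 69 + ? → (3,1) = 165 − 164 = 1.
The remaining cell in row 4 is (4,1) = 165 − 88 = 77.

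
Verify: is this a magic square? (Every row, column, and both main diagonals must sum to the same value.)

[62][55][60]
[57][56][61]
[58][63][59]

No — row 3 sums to 180 but anti-diagonal sums to 174.

Row 1: 62 + 55 + 60 = 177.
Row 2: 57 + 56 + 61 = 174.
Row 3: 58 + 63 + 59 = 180.
Column 1: 62 + 57 + 58 = 177.
Column 2: 55 + 56 + 63 = 174.
Column 3: 60 + 61 + 59 = 180.
Main diagonal: 62 + 56 + 59 = 177.
Anti-diagonal: 60 + 56 + 58 = 174.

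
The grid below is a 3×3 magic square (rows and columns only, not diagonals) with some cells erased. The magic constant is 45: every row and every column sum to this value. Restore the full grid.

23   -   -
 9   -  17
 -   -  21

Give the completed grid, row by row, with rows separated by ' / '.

The remaining cell in row 2 is (2,2) = 45 − 26 = 19.
Column 1 must total 45; the given cells sum to 32, so (3,1) = 13.
The remaining cell in column 3 is (1,3) = 45 − 38 = 7.
From row 1, 45 − (23 + 7) gives (1,2) = 15.
Row 3: 13 + 21 + ? = 45, so (3,2) = 11.

23 15 7 / 9 19 17 / 13 11 21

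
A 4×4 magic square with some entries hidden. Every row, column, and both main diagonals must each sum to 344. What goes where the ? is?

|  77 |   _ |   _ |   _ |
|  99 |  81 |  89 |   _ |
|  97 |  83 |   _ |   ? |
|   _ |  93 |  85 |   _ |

73

Row 2: 99 + 81 + 89 + ? = 344, so (2,4) = 75.
Column 1 must total 344; the given cells sum to 273, so (4,1) = 71.
Column 2 needs 344; the known cells sum to 257, so (1,2) = 87.
Using anti-diagonal: 89 + 83 + 71 + ? → (1,4) = 344 − 243 = 101.
From row 1, 344 − (77 + 87 + 101) gives (1,3) = 79.
Row 4 must total 344; the given cells sum to 249, so (4,4) = 95.
Using column 3: 79 + 89 + 85 + ? → (3,3) = 344 − 253 = 91.
The remaining cell in column 4 is (3,4) = 344 − 271 = 73.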